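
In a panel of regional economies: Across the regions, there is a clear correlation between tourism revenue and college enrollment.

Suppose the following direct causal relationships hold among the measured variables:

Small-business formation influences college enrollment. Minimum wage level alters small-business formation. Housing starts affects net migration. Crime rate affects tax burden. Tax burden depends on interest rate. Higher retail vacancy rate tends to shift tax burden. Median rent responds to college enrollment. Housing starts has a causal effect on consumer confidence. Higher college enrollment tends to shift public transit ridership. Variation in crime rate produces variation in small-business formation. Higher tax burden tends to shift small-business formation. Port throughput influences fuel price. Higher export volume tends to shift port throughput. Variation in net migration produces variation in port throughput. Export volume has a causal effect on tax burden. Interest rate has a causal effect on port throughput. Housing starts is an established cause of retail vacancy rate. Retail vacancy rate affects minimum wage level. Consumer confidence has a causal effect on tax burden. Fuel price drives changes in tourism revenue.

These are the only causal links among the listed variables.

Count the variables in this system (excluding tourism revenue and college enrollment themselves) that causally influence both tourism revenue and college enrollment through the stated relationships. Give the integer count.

3

The common causes are: export volume (to tourism revenue via export volume → port throughput → fuel price → tourism revenue; to college enrollment via export volume → tax burden → small-business formation → college enrollment); housing starts (to tourism revenue via housing starts → net migration → port throughput → fuel price → tourism revenue; to college enrollment via housing starts → retail vacancy rate → tax burden → small-business formation → college enrollment); interest rate (to tourism revenue via interest rate → port throughput → fuel price → tourism revenue; to college enrollment via interest rate → tax burden → small-business formation → college enrollment).
Every other variable lacks a causal path to at least one of tourism revenue and college enrollment.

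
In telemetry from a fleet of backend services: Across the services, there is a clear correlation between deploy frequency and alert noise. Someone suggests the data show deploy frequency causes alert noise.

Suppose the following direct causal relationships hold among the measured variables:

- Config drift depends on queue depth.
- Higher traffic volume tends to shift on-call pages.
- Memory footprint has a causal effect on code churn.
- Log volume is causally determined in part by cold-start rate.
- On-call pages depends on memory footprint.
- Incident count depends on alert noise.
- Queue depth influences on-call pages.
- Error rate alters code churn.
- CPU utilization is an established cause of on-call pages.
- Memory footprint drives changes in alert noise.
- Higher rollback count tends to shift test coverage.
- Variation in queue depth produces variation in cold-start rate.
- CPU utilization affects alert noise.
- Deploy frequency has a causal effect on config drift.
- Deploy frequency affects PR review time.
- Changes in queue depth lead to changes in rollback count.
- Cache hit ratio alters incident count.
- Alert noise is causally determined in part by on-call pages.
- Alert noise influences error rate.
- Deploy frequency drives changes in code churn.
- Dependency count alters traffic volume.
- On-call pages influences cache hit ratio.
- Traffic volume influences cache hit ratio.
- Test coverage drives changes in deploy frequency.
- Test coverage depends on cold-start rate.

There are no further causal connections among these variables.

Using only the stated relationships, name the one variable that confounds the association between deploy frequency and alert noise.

queue depth

Queue depth has a causal path to deploy frequency (queue depth → rollback count → test coverage → deploy frequency) and a separate causal path to alert noise (queue depth → on-call pages → alert noise), so it is a common cause of both.
No stated relationship gives deploy frequency a causal route to alert noise, so the correlation is explained by the shared upstream cause rather than a direct effect.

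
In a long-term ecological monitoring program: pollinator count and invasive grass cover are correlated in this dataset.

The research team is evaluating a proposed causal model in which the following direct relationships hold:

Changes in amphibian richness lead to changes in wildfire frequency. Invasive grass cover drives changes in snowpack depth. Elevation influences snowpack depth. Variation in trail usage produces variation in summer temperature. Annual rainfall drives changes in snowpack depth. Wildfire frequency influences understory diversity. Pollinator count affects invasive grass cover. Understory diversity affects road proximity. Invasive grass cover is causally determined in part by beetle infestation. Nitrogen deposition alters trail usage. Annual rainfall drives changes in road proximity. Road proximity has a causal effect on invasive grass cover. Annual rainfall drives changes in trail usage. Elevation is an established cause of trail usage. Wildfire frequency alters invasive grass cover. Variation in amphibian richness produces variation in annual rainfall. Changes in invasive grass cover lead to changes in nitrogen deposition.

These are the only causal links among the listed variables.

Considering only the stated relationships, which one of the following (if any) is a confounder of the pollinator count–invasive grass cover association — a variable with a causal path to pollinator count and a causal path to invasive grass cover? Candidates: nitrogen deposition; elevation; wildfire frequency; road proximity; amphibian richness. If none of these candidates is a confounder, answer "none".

none

None of the listed candidates has causal paths to both pollinator count and invasive grass cover in the stated relationships, so none is a common cause.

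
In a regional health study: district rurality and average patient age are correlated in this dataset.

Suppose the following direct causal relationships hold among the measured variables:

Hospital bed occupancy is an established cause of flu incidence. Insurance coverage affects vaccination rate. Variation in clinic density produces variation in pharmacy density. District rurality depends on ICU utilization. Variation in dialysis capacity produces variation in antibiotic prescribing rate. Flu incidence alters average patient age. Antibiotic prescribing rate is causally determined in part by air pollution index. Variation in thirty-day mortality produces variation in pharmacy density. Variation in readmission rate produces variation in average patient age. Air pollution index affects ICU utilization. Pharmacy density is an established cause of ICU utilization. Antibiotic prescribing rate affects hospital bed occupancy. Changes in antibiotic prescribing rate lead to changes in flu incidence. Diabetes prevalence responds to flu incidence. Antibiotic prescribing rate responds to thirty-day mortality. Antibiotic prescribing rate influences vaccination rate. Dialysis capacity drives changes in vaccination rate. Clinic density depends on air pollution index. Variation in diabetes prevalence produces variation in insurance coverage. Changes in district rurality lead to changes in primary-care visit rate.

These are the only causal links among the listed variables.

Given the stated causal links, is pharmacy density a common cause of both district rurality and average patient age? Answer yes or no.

Pharmacy density has no stated causal path to average patient age. A confounder must cause both variables, so pharmacy density does not qualify.

no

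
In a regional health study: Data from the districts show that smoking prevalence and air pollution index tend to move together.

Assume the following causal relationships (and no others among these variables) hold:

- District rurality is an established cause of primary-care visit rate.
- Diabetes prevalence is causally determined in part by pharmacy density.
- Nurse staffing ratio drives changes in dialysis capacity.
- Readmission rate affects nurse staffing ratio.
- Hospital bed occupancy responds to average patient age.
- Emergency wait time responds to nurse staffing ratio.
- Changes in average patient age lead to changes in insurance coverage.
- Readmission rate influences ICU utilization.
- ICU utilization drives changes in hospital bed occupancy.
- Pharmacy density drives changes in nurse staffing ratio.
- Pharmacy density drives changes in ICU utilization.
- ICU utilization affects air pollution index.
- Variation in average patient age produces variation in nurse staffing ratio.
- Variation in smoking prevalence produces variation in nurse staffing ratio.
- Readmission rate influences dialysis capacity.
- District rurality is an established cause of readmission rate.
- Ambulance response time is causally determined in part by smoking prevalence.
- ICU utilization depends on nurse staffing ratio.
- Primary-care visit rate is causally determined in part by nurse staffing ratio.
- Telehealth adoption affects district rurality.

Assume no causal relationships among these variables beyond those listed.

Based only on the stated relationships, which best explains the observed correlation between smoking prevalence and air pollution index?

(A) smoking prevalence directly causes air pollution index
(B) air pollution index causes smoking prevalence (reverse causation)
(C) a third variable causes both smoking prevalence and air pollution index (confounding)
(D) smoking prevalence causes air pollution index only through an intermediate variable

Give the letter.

Smoking prevalence reaches air pollution index through smoking prevalence → nurse staffing ratio → ICU utilization → air pollution index — an indirect causal chain with no direct smoking prevalence → air pollution index link. No variable causes both smoking prevalence and air pollution index, so confounding is ruled out; the effect is mediated.

D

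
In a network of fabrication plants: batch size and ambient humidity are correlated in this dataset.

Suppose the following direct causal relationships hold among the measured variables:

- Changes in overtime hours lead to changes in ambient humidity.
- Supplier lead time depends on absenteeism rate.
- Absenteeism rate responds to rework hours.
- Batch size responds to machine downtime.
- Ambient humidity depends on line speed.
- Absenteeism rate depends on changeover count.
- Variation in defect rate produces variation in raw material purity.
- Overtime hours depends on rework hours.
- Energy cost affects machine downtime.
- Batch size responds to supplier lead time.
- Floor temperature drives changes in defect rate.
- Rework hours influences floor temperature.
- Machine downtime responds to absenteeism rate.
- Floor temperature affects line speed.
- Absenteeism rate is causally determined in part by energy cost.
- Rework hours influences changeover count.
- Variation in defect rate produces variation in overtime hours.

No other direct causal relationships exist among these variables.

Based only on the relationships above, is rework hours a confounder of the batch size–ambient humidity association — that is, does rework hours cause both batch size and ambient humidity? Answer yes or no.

Rework hours has a causal path to batch size (rework hours → absenteeism rate → machine downtime → batch size) and to ambient humidity (rework hours → overtime hours → ambient humidity), so it is a common cause of both — a confounder.

yes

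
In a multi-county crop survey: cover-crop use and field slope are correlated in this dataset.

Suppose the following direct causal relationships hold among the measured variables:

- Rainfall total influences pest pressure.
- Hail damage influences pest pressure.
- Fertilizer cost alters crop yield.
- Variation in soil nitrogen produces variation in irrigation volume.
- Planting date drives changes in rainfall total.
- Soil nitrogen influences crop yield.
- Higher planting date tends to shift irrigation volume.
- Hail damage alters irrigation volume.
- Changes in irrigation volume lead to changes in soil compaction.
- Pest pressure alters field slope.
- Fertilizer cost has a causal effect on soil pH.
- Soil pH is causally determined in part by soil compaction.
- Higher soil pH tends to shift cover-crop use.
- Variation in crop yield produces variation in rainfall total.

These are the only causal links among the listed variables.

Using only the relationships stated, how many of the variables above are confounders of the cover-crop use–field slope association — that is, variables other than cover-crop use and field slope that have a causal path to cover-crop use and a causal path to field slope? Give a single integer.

4

The common causes are: fertilizer cost (to cover-crop use via fertilizer cost → soil pH → cover-crop use; to field slope via fertilizer cost → crop yield → rainfall total → pest pressure → field slope); hail damage (to cover-crop use via hail damage → irrigation volume → soil compaction → soil pH → cover-crop use; to field slope via hail damage → pest pressure → field slope); planting date (to cover-crop use via planting date → irrigation volume → soil compaction → soil pH → cover-crop use; to field slope via planting date → rainfall total → pest pressure → field slope); soil nitrogen (to cover-crop use via soil nitrogen → irrigation volume → soil compaction → soil pH → cover-crop use; to field slope via soil nitrogen → crop yield → rainfall total → pest pressure → field slope).
Every other variable lacks a causal path to at least one of cover-crop use and field slope.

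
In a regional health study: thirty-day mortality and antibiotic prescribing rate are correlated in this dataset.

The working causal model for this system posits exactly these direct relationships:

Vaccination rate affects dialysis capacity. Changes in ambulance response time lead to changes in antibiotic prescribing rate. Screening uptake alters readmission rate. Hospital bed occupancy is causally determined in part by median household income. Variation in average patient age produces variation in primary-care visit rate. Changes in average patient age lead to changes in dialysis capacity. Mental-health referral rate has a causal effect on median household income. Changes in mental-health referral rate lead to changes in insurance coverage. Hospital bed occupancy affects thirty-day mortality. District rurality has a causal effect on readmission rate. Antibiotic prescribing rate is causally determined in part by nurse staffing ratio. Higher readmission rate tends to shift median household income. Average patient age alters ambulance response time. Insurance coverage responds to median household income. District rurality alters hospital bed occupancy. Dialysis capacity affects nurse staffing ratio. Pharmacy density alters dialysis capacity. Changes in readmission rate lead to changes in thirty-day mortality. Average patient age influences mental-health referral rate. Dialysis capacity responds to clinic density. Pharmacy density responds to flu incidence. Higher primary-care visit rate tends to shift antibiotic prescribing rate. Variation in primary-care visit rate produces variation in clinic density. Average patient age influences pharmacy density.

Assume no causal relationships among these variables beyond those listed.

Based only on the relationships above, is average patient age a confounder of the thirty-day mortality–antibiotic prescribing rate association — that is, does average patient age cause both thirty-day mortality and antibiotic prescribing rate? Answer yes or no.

Average patient age has a causal path to thirty-day mortality (average patient age → mental-health referral rate → median household income → hospital bed occupancy → thirty-day mortality) and to antibiotic prescribing rate (average patient age → primary-care visit rate → antibiotic prescribing rate), so it is a common cause of both — a confounder.

yes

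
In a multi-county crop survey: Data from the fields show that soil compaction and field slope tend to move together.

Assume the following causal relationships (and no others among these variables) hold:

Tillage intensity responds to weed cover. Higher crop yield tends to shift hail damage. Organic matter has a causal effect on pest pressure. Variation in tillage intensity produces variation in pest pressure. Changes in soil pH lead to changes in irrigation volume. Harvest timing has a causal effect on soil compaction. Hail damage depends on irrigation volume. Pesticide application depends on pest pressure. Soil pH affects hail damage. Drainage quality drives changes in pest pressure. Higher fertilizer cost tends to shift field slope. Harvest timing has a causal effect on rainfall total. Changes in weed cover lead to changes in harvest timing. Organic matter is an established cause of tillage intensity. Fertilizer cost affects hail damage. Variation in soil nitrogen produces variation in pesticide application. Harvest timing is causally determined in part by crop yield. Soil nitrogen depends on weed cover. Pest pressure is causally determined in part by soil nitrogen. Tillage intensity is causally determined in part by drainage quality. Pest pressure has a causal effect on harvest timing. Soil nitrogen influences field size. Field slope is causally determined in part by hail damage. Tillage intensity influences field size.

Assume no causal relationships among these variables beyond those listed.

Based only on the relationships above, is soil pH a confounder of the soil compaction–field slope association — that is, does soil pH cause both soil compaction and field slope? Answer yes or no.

no

Soil pH has no stated causal path to soil compaction. A confounder must cause both variables, so soil pH does not qualify.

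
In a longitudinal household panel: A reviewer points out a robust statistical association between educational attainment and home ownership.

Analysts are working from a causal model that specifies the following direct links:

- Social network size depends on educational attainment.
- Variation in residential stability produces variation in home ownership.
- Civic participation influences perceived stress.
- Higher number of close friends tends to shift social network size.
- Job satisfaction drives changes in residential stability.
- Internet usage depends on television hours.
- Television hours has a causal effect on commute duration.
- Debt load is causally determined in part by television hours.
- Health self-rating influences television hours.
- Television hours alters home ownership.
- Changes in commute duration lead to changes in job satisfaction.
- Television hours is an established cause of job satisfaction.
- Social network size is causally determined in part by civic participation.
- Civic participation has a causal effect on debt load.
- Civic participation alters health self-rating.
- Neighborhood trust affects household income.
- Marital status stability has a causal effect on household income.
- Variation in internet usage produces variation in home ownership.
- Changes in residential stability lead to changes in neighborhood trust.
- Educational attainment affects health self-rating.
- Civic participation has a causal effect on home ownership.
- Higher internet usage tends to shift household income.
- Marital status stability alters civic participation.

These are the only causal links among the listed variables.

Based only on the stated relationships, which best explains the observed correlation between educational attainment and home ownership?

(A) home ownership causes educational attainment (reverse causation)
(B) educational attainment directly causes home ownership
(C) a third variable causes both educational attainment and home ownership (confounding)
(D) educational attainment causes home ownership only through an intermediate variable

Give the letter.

D

Educational attainment reaches home ownership through educational attainment → health self-rating → television hours → home ownership — an indirect causal chain with no direct educational attainment → home ownership link. No variable causes both educational attainment and home ownership, so confounding is ruled out; the effect is mediated.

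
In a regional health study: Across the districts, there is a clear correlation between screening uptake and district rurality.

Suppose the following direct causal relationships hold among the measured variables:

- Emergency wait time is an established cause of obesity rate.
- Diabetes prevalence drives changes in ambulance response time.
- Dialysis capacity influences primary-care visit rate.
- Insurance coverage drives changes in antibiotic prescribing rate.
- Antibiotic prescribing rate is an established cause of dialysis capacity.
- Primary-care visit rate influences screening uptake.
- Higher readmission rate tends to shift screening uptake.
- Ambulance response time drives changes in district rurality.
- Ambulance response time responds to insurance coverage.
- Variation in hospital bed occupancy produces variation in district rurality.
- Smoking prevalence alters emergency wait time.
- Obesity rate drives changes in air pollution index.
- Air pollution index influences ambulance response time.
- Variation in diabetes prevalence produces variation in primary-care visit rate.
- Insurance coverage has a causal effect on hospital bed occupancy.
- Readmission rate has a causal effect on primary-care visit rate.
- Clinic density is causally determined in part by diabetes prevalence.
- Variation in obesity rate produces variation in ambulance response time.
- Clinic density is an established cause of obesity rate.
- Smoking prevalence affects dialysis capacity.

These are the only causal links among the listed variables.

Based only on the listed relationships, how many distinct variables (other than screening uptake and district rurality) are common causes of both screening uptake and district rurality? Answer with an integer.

3

The common causes are: diabetes prevalence (to screening uptake via diabetes prevalence → primary-care visit rate → screening uptake; to district rurality via diabetes prevalence → ambulance response time → district rurality); insurance coverage (to screening uptake via insurance coverage → antibiotic prescribing rate → dialysis capacity → primary-care visit rate → screening uptake; to district rurality via insurance coverage → ambulance response time → district rurality); smoking prevalence (to screening uptake via smoking prevalence → dialysis capacity → primary-care visit rate → screening uptake; to district rurality via smoking prevalence → emergency wait time → obesity rate → ambulance response time → district rurality).
Every other variable lacks a causal path to at least one of screening uptake and district rurality.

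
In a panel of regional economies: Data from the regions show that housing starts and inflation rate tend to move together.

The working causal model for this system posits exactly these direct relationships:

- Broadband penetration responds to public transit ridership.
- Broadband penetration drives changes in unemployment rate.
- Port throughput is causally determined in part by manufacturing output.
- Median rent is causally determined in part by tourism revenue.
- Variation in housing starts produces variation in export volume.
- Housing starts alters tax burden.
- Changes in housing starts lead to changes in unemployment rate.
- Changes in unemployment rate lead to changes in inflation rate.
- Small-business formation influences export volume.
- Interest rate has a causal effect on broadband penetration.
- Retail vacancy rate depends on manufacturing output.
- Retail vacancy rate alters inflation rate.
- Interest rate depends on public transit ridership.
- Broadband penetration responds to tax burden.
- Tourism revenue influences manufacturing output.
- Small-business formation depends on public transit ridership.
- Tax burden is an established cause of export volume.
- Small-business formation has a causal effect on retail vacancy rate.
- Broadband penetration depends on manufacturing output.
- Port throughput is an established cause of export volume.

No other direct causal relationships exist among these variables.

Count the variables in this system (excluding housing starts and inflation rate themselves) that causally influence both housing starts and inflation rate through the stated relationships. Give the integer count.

No listed variable has a causal path to both housing starts and inflation rate, so there are no common causes.

0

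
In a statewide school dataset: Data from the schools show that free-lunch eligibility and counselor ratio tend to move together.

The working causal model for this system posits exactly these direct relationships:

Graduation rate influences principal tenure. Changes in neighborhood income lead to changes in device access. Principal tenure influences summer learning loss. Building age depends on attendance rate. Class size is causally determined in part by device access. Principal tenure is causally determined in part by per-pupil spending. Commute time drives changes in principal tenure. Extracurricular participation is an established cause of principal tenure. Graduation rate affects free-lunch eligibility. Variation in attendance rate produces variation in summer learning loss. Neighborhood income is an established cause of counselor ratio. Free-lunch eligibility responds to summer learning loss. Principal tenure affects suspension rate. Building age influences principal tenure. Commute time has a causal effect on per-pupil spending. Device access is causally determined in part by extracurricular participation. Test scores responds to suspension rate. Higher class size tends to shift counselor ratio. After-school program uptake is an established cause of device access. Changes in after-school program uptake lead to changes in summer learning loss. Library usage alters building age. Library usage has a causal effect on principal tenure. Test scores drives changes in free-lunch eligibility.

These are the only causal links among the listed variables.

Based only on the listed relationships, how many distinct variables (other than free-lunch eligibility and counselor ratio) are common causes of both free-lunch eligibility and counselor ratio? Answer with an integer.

2

The common causes are: after-school program uptake (to free-lunch eligibility via after-school program uptake → summer learning loss → free-lunch eligibility; to counselor ratio via after-school program uptake → device access → class size → counselor ratio); extracurricular participation (to free-lunch eligibility via extracurricular participation → principal tenure → summer learning loss → free-lunch eligibility; to counselor ratio via extracurricular participation → device access → class size → counselor ratio).
Every other variable lacks a causal path to at least one of free-lunch eligibility and counselor ratio.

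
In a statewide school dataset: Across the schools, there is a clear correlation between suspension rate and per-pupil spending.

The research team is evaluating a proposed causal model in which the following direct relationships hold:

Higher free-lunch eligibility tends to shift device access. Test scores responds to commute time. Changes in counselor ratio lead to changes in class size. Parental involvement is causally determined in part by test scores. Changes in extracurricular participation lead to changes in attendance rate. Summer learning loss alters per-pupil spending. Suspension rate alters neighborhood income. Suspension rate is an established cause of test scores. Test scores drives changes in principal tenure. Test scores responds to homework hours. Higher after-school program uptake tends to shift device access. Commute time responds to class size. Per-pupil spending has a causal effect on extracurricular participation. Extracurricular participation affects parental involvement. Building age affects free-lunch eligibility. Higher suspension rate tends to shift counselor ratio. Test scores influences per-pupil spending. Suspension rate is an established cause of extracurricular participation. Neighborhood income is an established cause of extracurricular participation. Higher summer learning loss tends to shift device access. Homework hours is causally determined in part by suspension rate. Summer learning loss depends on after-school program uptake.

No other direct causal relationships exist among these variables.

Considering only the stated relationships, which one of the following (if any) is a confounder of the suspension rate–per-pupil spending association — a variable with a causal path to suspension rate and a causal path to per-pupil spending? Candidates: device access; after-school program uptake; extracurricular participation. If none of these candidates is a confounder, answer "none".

None of the listed candidates has causal paths to both suspension rate and per-pupil spending in the stated relationships, so none is a common cause.

none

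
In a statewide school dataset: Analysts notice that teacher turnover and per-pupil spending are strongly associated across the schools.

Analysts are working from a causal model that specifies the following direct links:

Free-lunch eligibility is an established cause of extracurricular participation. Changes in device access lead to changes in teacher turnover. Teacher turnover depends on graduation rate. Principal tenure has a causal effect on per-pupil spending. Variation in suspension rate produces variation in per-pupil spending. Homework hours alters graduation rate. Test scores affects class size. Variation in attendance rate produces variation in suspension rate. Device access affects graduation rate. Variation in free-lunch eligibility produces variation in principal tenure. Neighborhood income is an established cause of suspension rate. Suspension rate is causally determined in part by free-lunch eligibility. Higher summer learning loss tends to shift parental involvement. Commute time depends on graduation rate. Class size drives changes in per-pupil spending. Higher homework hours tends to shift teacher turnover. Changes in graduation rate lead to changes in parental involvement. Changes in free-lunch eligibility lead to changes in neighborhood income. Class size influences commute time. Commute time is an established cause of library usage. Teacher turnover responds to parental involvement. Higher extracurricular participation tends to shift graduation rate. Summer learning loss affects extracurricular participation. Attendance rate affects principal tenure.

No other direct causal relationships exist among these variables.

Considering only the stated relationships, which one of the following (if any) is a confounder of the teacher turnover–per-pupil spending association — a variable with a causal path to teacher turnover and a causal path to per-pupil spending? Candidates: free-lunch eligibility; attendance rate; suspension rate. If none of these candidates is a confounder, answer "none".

Free-lunch eligibility causes teacher turnover (free-lunch eligibility → extracurricular participation → graduation rate → teacher turnover) and also causes per-pupil spending (free-lunch eligibility → principal tenure → per-pupil spending); it is a common cause of both.
Each of the other candidates lacks a causal path to at least one of teacher turnover and per-pupil spending, so they do not confound the relationship.

free-lunch eligibility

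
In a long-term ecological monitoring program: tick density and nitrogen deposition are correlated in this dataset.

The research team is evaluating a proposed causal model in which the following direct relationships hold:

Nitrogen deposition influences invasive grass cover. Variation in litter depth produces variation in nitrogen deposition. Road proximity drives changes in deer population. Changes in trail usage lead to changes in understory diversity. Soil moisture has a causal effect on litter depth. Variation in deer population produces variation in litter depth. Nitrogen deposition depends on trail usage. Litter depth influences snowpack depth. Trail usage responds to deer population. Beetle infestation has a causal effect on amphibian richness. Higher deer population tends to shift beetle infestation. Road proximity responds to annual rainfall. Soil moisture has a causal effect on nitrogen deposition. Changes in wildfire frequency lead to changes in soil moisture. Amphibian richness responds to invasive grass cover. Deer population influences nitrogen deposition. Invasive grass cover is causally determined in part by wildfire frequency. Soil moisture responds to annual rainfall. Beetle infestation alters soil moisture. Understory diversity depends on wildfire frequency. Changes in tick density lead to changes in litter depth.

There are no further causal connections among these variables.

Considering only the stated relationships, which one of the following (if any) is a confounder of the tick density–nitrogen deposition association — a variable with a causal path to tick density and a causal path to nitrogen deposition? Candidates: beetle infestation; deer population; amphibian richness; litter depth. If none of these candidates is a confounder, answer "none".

none

None of the listed candidates has causal paths to both tick density and nitrogen deposition in the stated relationships, so none is a common cause.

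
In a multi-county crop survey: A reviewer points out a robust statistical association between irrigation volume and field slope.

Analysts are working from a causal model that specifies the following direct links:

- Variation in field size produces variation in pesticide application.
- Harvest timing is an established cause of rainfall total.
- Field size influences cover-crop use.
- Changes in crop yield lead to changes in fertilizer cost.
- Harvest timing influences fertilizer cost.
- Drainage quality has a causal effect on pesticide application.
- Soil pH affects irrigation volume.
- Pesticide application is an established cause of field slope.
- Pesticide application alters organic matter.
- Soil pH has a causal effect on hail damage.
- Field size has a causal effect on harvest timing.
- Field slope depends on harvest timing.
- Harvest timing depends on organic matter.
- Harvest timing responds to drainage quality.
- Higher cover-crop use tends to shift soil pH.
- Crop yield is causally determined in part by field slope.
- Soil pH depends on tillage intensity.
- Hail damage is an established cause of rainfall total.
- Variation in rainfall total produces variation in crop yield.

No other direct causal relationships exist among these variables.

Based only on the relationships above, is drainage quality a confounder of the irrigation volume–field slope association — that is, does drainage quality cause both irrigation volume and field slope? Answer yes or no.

no

Drainage quality has no stated causal path to irrigation volume. A confounder must cause both variables, so drainage quality does not qualify.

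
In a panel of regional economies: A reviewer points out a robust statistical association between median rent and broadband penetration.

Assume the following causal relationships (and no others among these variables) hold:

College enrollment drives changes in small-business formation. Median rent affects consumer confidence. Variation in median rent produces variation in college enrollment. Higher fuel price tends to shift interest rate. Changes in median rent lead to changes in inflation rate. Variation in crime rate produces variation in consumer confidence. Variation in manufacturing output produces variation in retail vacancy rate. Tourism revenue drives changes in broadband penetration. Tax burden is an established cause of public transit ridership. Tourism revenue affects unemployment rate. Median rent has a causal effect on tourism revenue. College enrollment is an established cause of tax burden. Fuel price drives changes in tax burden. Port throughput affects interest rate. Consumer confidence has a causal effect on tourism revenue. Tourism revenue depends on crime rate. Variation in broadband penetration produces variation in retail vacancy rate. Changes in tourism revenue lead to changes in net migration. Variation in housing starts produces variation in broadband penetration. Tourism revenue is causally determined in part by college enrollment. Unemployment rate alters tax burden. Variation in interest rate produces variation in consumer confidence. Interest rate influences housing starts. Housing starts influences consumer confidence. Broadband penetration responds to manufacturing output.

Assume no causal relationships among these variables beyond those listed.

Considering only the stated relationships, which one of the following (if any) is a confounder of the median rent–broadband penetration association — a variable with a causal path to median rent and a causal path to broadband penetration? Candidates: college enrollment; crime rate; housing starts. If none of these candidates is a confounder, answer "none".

none

None of the listed candidates has causal paths to both median rent and broadband penetration in the stated relationships, so none is a common cause.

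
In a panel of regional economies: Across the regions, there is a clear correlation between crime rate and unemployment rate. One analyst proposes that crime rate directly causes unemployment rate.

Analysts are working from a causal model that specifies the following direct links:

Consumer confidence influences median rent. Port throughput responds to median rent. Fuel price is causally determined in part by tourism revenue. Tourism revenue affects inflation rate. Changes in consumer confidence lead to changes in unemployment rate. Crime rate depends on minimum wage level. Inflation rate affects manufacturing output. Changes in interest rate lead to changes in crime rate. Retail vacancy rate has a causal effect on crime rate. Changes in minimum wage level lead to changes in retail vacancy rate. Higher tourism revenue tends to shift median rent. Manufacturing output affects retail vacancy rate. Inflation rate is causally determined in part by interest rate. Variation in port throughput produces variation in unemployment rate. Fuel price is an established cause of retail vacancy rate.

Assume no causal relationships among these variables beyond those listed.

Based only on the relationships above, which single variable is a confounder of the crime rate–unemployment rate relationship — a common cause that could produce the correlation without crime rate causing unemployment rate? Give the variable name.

tourism revenue

Tourism revenue has a causal path to crime rate (tourism revenue → fuel price → retail vacancy rate → crime rate) and a separate causal path to unemployment rate (tourism revenue → median rent → port throughput → unemployment rate), so it is a common cause of both.
No stated relationship gives crime rate a causal route to unemployment rate, so the correlation is explained by the shared upstream cause rather than a direct effect.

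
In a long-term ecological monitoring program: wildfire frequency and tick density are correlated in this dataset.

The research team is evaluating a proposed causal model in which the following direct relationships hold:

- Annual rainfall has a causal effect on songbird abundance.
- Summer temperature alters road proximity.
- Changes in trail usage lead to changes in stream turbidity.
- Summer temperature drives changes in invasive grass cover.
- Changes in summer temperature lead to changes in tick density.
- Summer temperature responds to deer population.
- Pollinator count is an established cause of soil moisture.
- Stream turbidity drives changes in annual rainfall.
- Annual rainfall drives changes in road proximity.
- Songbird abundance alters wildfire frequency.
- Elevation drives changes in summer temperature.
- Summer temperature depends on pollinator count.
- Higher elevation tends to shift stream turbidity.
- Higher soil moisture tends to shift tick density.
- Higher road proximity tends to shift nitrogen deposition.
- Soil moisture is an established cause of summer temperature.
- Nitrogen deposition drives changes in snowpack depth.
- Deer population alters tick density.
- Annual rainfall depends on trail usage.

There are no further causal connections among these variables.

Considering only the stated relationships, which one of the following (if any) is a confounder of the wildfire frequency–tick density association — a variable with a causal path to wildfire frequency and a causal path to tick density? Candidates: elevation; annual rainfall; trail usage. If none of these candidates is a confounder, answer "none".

Elevation causes wildfire frequency (elevation → stream turbidity → annual rainfall → songbird abundance → wildfire frequency) and also causes tick density (elevation → summer temperature → tick density); it is a common cause of both.
Each of the other candidates lacks a causal path to at least one of wildfire frequency and tick density, so they do not confound the relationship.

elevation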